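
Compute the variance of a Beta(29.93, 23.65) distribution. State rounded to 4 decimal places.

0.0045

Var = αβ/[(α+β)²(α+β+1)] = (29.93×23.65)/(53.58²×54.58) = 707.8445/156689.159112 = 0.0045.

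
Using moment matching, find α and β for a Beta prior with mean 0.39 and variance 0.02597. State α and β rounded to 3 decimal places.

α = 3.183, β = 4.978

By moment matching, α+β = μ(1−μ)/σ² − 1 = (0.39·0.61)/0.02597 − 1 = 9.1606 − 1 = 8.1606.
Since α/(α+β) = μ, α = 0.39·8.1606 = 3.183 and β = 0.61·8.1606 = 4.978.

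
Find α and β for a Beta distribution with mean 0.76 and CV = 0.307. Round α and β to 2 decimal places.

α = 1.79, β = 0.56

Var = (CV·μ)² = (0.307×0.76)² = 0.054438.
α+β = μ(1−μ)/Var − 1 = 0.1824/0.054438 − 1 = 2.3506.
Thus α = 0.76·2.3506 = 1.79 and β = 0.24·2.3506 = 0.56.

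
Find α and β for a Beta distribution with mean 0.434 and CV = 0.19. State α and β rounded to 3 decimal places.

σ = CV·μ = 0.19×0.434 = 0.08246, so σ² = 0.006800.
s+1 = μ(1−μ)/σ² = 0.245644/0.006800 = 36.1260, so s = α+β = 35.1260.
α = μs = 15.245, β = (1−μ)s = 19.881.

α = 15.245, β = 19.881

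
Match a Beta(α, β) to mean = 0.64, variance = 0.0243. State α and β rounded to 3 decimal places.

α = 5.428, β = 3.053

Let s = α+β. The Beta variance is μ(1−μ)/(s+1).
So s+1 = μ(1−μ)/σ² = (0.64×0.36)/0.0243 = 0.2304/0.0243 = 9.4815, giving s = 8.4815.
Then α = μs = 0.64×8.4815 = 5.428 and β = (1−μ)s = 0.36×8.4815 = 3.053.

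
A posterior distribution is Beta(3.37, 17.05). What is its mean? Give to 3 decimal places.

0.165

E[X] = α/(α+β) = 3.37/20.42 = 0.165.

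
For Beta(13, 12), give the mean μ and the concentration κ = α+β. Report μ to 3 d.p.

μ = 0.520, κ = 25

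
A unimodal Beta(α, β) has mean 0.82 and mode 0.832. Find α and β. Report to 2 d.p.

Let s = α+β. Mean gives α = μs = 0.82s; mode gives (α−1)/(s−2) = 0.832.
Substituting: 0.82s − 1 = 0.832(s−2) = 0.832s − 1.664, so -0.012s = -0.664 and s = 55.3333.
Then α = 0.82×55.3333 = 45.37 and β = s−α = 9.96.

α = 45.37, β = 9.96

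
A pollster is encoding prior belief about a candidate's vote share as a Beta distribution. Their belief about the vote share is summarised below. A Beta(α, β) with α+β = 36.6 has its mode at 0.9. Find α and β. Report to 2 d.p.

α = 32.14, β = 4.46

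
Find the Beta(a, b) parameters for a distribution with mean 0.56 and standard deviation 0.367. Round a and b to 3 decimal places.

a = 0.464, b = 0.365

σ² = 0.367² = 0.134689.
With s = a+b, Var = μ(1−μ)/(s+1), so s+1 = (0.56×0.44)/0.134689 = 1.8294 and s = 0.8294.
a = μs = 0.464, b = (1−μ)s = 0.365.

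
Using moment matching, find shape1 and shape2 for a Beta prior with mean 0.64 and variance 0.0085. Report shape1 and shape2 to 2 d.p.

Write ν = shape1+shape2; then shape1 = μν and Var = μ(1−μ)/(ν+1).
ν = μ(1−μ)/Var − 1 = 0.2304/0.0085 − 1 = 26.1059.
shape1 = 0.64·26.1059 = 16.71, shape2 = 0.36·26.1059 = 9.40.

shape1 = 16.71, shape2 = 9.40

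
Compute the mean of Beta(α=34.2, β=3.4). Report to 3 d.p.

0.910

The Beta mean is α/(α+β) = 34.2/(34.2+3.4) = 0.910.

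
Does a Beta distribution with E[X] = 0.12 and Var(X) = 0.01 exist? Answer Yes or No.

A Beta with mean μ has variance μ(1−μ)/(α+β+1) < μ(1−μ).
Here μ(1−μ) = 0.12×0.88 = 0.1056, and 0.01 < 0.1056.

Yes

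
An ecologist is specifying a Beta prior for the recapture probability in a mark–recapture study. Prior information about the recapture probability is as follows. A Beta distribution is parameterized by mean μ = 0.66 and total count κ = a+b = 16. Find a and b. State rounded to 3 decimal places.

Split κ in proportion μ : (1−μ): a = 0.66·16 = 10.560, b = 16 − 10.560 = 5.440.

a = 10.560, b = 5.440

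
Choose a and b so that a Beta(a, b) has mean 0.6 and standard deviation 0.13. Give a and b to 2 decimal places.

a = 7.92, b = 5.28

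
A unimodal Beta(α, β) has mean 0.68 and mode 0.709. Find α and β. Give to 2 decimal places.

Let s = α+β. Mean gives α = μs = 0.68s; mode gives (α−1)/(s−2) = 0.709.
Substituting: 0.68s − 1 = 0.709(s−2) = 0.709s − 1.418, so -0.029s = -0.418 and s = 14.4138.
Then α = 0.68×14.4138 = 9.80 and β = s−α = 4.61.

α = 9.80, β = 4.61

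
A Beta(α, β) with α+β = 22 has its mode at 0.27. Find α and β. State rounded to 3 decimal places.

α = 6.400, β = 15.600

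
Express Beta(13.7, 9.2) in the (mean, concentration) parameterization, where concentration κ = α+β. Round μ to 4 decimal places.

κ = α+β = 13.7+9.2 = 22.9; μ = α/κ = 13.7/22.9 = 0.5983.

μ = 0.5983, κ = 22.9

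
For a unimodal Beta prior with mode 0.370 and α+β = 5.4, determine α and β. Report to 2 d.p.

α = 2.26, β = 3.14

Since the density peak of Beta(α,β) is at (α−1)/(α+β−2),
α = 1 + 0.370(5.4−2) = 2.26 and β = 5.4 − 2.26 = 3.14.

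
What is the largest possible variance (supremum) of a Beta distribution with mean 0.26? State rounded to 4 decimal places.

0.1924

For fixed mean μ the Beta variance is μ(1−μ)/(α+β+1), increasing as α+β decreases.
Its least upper bound (not attained) is μ(1−μ) = 0.26·0.74 = 0.1924.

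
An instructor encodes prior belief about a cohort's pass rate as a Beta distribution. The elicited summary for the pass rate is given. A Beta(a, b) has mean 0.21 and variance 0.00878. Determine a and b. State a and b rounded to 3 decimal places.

Let s = a+b. The Beta variance is μ(1−μ)/(s+1).
So s+1 = μ(1−μ)/σ² = (0.21×0.79)/0.00878 = 0.1659/0.00878 = 18.8952, giving s = 17.8952.
Then a = μs = 0.21×17.8952 = 3.758 and b = (1−μ)s = 0.79×17.8952 = 14.137.

a = 3.758, b = 14.137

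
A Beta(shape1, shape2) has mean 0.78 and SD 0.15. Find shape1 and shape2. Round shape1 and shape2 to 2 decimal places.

First σ² = 0.0225. Setting shape1 = μn, shape2 = (1−μ)n with n = shape1+shape2,
μ(1−μ)/(n+1) = 0.0225 ⇒ n+1 = 0.1716/0.0225 = 7.6267 ⇒ n = 6.6267.
Hence shape1 = 0.78×6.6267 = 5.17, shape2 = 0.22×6.6267 = 1.46.

shape1 = 5.17, shape2 = 1.46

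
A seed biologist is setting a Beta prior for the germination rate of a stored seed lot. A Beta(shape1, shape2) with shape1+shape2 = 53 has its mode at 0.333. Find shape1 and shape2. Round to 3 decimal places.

For shape1,shape2>1 the mode is (shape1−1)/(shape1+shape2−2), so shape1 = mode·(κ−2)+1 = 0.333×51+1 = 17.983.
And shape2 = (1−mode)·(κ−2)+1 = 0.667×51+1 = 35.017.

shape1 = 17.983, shape2 = 35.017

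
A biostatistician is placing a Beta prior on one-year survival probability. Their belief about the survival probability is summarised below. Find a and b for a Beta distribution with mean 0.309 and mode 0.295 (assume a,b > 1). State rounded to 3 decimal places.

Let s = a+b. Mean gives a = μs = 0.309s; mode gives (a−1)/(s−2) = 0.295.
Substituting: 0.309s − 1 = 0.295(s−2) = 0.295s − 0.590, so 0.014s = 0.410 and s = 29.2857.
Then a = 0.309×29.2857 = 9.049 and b = s−a = 20.236.

a = 9.049, b = 20.236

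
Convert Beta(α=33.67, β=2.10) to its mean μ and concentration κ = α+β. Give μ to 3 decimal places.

μ = 0.941, κ = 35.77

κ = α+β = 33.67+2.10 = 35.77; μ = α/κ = 33.67/35.77 = 0.941.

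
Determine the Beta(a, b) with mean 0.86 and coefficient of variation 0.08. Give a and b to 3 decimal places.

Var = (CV·μ)² = (0.08×0.86)² = 0.004733.
a+b = μ(1−μ)/Var − 1 = 0.1204/0.004733 − 1 = 24.4360.
Thus a = 0.86·24.4360 = 21.015 and b = 0.14·24.4360 = 3.421.

a = 21.015, b = 3.421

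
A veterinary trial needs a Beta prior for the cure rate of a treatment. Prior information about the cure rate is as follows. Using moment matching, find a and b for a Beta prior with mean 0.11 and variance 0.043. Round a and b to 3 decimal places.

By moment matching, a+b = μ(1−μ)/σ² − 1 = (0.11·0.89)/0.043 − 1 = 2.2767 − 1 = 1.2767.
Since a/(a+b) = μ, a = 0.11·1.2767 = 0.140 and b = 0.89·1.2767 = 1.136.

a = 0.140, b = 1.136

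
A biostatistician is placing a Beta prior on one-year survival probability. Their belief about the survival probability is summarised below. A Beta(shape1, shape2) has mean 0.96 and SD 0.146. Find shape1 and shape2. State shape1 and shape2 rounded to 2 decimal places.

shape1 = 0.77, shape2 = 0.03

First σ² = 0.021316. Setting shape1 = μn, shape2 = (1−μ)n with n = shape1+shape2,
μ(1−μ)/(n+1) = 0.021316 ⇒ n+1 = 0.0384/0.021316 = 1.8015 ⇒ n = 0.8015.
Hence shape1 = 0.96×0.8015 = 0.77, shape2 = 0.04×0.8015 = 0.03.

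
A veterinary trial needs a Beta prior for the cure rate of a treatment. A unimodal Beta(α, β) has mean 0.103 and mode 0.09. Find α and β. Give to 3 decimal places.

α = 6.497, β = 56.580

Let s = α+β. Mean gives α = μs = 0.103s; mode gives (α−1)/(s−2) = 0.09.
Substituting: 0.103s − 1 = 0.09(s−2) = 0.09s − 0.18, so 0.013s = 0.82 and s = 63.0769.
Then α = 0.103×63.0769 = 6.497 and β = s−α = 56.580.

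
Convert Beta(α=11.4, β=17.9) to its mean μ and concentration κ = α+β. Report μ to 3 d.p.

κ = α+β = 11.4+17.9 = 29.3; μ = α/κ = 11.4/29.3 = 0.389.

μ = 0.389, κ = 29.3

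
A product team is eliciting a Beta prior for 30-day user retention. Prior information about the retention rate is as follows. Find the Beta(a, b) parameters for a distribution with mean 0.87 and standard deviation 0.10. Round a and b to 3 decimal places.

First σ² = 0.0100. Setting a = μn, b = (1−μ)n with n = a+b,
μ(1−μ)/(n+1) = 0.0100 ⇒ n+1 = 0.1131/0.0100 = 11.3100 ⇒ n = 10.3100.
Hence a = 0.87×10.3100 = 8.970, b = 0.13×10.3100 = 1.340.

a = 8.970, b = 1.340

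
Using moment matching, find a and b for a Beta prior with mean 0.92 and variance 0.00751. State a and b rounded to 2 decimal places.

a = 8.10, b = 0.70

Write ν = a+b; then a = μν and Var = μ(1−μ)/(ν+1).
ν = μ(1−μ)/Var − 1 = 0.0736/0.00751 − 1 = 8.8003.
a = 0.92·8.8003 = 8.10, b = 0.08·8.8003 = 0.70.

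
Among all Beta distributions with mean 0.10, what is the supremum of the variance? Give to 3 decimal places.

0.090

Var = μ(1−μ)/(α+β+1), which approaches μ(1−μ) as α+β → 0.
So the supremum is μ(1−μ) = 0.10×0.90 = 0.090.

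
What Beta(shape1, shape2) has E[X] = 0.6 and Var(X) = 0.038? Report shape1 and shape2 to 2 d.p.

Let s = shape1+shape2. The Beta variance is μ(1−μ)/(s+1).
So s+1 = μ(1−μ)/σ² = (0.6×0.4)/0.038 = 0.24/0.038 = 6.3158, giving s = 5.3158.
Then shape1 = μs = 0.6×5.3158 = 3.19 and shape2 = (1−μ)s = 0.4×5.3158 = 2.13.

shape1 = 3.19, shape2 = 2.13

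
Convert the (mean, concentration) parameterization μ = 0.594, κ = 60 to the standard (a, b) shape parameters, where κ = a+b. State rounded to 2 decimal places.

a = μκ = 0.594×60 = 35.64 and b = (1−μ)κ = 0.406×60 = 24.36.

a = 35.64, b = 24.36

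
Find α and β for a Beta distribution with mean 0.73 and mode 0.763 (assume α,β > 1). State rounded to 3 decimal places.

α = 11.636, β = 4.304

With s = α+β: μ = α/s and mode = (α−1)/(s−2). Eliminating α = μs,
μs − 1 = m(s−2) ⇒ s(μ−m) = 1−2m ⇒ s = -0.526/-0.033 = 15.9394.
So α = μs = 11.636, β = (1−μ)s = 4.304.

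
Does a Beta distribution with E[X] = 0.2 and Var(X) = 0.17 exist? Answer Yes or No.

For any Beta, Var(X) < E[X]·(1−E[X]).
Here μ(1−μ) = 0.2×0.8 = 0.16, and 0.17 ≥ 0.16.

No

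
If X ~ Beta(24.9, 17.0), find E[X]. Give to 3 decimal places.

0.594

E[X] = α/(α+β) = 24.9/41.9 = 0.594.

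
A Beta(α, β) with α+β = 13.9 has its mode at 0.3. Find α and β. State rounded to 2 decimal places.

α = 4.57, β = 9.33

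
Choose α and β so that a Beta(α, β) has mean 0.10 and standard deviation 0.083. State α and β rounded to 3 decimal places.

σ² = 0.083² = 0.006889.
With s = α+β, Var = μ(1−μ)/(s+1), so s+1 = (0.10×0.90)/0.006889 = 13.0643 and s = 12.0643.
α = μs = 1.206, β = (1−μ)s = 10.858.

α = 1.206, β = 10.858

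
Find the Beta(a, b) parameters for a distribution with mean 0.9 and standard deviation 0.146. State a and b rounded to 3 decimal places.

a = 2.900, b = 0.322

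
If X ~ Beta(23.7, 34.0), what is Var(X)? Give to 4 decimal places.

0.0041

μ = 23.7/57.7 = 0.410745; Var = μ(1−μ)/(α+β+1) = 0.2420336/58.7 = 0.0041.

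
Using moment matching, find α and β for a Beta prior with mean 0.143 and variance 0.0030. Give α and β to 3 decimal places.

Let s = α+β. The Beta variance is μ(1−μ)/(s+1).
So s+1 = μ(1−μ)/σ² = (0.143×0.857)/0.0030 = 0.122551/0.0030 = 40.8503, giving s = 39.8503.
Then α = μs = 0.143×39.8503 = 5.699 and β = (1−μ)s = 0.857×39.8503 = 34.152.

α = 5.699, β = 34.152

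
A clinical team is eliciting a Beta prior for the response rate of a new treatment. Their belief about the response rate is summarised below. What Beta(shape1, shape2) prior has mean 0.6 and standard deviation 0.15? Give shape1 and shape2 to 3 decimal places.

shape1 = 5.800, shape2 = 3.867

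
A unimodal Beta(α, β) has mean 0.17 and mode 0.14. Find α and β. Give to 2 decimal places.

Let s = α+β. Mean gives α = μs = 0.17s; mode gives (α−1)/(s−2) = 0.14.
Substituting: 0.17s − 1 = 0.14(s−2) = 0.14s − 0.28, so 0.03s = 0.72 and s = 24.0000.
Then α = 0.17×24.0000 = 4.08 and β = s−α = 19.92.

α = 4.08, β = 19.92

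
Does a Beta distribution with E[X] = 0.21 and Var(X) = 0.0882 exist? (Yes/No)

Yes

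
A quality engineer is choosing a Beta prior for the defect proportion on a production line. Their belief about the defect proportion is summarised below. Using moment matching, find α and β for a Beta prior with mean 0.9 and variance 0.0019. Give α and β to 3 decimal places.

α = 41.732, β = 4.637

By moment matching, α+β = μ(1−μ)/σ² − 1 = (0.9·0.1)/0.0019 − 1 = 47.3684 − 1 = 46.3684.
Since α/(α+β) = μ, α = 0.9·46.3684 = 41.732 and β = 0.1·46.3684 = 4.637.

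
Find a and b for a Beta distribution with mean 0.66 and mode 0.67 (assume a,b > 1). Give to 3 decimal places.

With s = a+b: μ = a/s and mode = (a−1)/(s−2). Eliminating a = μs,
μs − 1 = m(s−2) ⇒ s(μ−m) = 1−2m ⇒ s = -0.34/-0.01 = 34.0000.
So a = μs = 22.440, b = (1−μ)s = 11.560.

a = 22.440, b = 11.560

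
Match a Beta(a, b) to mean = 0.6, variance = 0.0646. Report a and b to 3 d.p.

a = 1.629, b = 1.086

By moment matching, a+b = μ(1−μ)/σ² − 1 = (0.6·0.4)/0.0646 − 1 = 3.7152 − 1 = 2.7152.
Since a/(a+b) = μ, a = 0.6·2.7152 = 1.629 and b = 0.4·2.7152 = 1.086.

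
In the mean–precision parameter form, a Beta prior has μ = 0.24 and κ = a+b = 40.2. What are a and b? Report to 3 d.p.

a = 9.648, b = 30.552

a = μκ = 0.24×40.2 = 9.648 and b = (1−μ)κ = 0.76×40.2 = 30.552.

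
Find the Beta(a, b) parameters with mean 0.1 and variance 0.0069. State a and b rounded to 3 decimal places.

Write ν = a+b; then a = μν and Var = μ(1−μ)/(ν+1).
ν = μ(1−μ)/Var − 1 = 0.09/0.0069 − 1 = 12.0435.
a = 0.1·12.0435 = 1.204, b = 0.9·12.0435 = 10.839.

a = 1.204, b = 10.839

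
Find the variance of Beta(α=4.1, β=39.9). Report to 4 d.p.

μ = 4.1/44.0 = 0.093182; Var = μ(1−μ)/(α+β+1) = 0.0844990/45.0 = 0.0019.

0.0019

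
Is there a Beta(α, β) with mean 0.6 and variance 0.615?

The Beta variance bound is σ² < μ(1−μ).
Here μ(1−μ) = 0.6×0.4 = 0.24, and 0.615 ≥ 0.24.

No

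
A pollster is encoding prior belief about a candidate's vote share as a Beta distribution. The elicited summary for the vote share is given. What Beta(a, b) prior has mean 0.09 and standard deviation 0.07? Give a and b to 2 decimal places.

Variance = 0.07² = 0.0049. The moment-matching identity a+b = μ(1−μ)/Var − 1 gives
a+b = 0.0819/0.0049 − 1 = 15.7143, so a = μ·15.7143 = 1.41 and b = (1−μ)·15.7143 = 14.30.

a = 1.41, b = 14.30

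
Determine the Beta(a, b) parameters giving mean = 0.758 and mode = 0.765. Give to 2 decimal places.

a = 57.39, b = 18.32

Let s = a+b. Mean gives a = μs = 0.758s; mode gives (a−1)/(s−2) = 0.765.
Substituting: 0.758s − 1 = 0.765(s−2) = 0.765s − 1.530, so -0.007s = -0.530 and s = 75.7143.
Then a = 0.758×75.7143 = 57.39 and b = s−a = 18.32.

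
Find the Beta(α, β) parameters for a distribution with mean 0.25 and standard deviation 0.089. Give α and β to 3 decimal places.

α = 5.668, β = 17.003

First σ² = 0.007921. Setting α = μn, β = (1−μ)n with n = α+β,
μ(1−μ)/(n+1) = 0.007921 ⇒ n+1 = 0.1875/0.007921 = 23.6713 ⇒ n = 22.6713.
Hence α = 0.25×22.6713 = 5.668, β = 0.75×22.6713 = 17.003.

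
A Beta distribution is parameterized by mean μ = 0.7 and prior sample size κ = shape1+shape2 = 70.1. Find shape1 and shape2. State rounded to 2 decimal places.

shape1 = 49.07, shape2 = 21.03

Split κ in proportion μ : (1−μ): shape1 = 0.7·70.1 = 49.07, shape2 = 70.1 − 49.07 = 21.03.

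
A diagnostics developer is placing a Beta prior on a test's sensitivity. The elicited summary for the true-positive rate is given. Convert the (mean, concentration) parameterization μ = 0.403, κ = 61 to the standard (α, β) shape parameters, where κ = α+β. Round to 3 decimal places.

α = μκ = 0.403×61 = 24.583 and β = (1−μ)κ = 0.597×61 = 36.417.

α = 24.583, β = 36.417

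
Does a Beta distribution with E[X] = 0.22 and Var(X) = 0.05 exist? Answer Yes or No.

Yes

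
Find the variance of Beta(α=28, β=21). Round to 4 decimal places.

0.0049

Var = αβ/[(α+β)²(α+β+1)] = (28×21)/(49²×50) = 588/120050 = 0.0049.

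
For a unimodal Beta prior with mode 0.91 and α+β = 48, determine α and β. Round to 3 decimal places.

Since the density peak of Beta(α,β) is at (α−1)/(α+β−2),
α = 1 + 0.91(48−2) = 42.860 and β = 48 − 42.860 = 5.140.

α = 42.860, β = 5.140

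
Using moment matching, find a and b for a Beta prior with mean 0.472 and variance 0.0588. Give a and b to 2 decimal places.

a = 1.53, b = 1.71

Write ν = a+b; then a = μν and Var = μ(1−μ)/(ν+1).
ν = μ(1−μ)/Var − 1 = 0.249216/0.0588 − 1 = 3.2384.
a = 0.472·3.2384 = 1.53, b = 0.528·3.2384 = 1.71.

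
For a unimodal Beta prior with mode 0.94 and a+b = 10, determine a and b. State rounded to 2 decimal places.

Mode = (a−1)/(κ−2) with κ = a+b, so a−1 = 0.94·8 = 7.52.
a = 8.52; b = κ − a = 1.48.

a = 8.52, b = 1.48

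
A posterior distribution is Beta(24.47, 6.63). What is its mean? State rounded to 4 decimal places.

0.7868

The Beta mean is α/(α+β) = 24.47/(24.47+6.63) = 0.7868.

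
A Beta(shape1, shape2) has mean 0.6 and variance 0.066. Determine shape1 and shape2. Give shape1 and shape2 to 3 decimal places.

Let s = shape1+shape2. The Beta variance is μ(1−μ)/(s+1).
So s+1 = μ(1−μ)/σ² = (0.6×0.4)/0.066 = 0.24/0.066 = 3.6364, giving s = 2.6364.
Then shape1 = μs = 0.6×2.6364 = 1.582 and shape2 = (1−μ)s = 0.4×2.6364 = 1.055.

shape1 = 1.582, shape2 = 1.055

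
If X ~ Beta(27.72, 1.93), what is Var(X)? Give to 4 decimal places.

Var = αβ/[(α+β)²(α+β+1)] = (27.72×1.93)/(29.65²×30.65) = 53.4996/26945.104625 = 0.0020.

0.0020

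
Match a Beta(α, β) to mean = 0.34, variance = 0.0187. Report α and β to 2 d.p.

Write ν = α+β; then α = μν and Var = μ(1−μ)/(ν+1).
ν = μ(1−μ)/Var − 1 = 0.2244/0.0187 − 1 = 11.0000.
α = 0.34·11.0000 = 3.74, β = 0.66·11.0000 = 7.26.

α = 3.74, β = 7.26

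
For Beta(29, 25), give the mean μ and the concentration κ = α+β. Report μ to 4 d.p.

κ = α+β = 29+25 = 54; μ = α/κ = 29/54 = 0.5370.

μ = 0.5370, κ = 54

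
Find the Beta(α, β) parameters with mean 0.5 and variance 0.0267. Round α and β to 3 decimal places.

α = 4.182, β = 4.182

Write ν = α+β; then α = μν and Var = μ(1−μ)/(ν+1).
ν = μ(1−μ)/Var − 1 = 0.25/0.0267 − 1 = 8.3633.
α = 0.5·8.3633 = 4.182, β = 0.5·8.3633 = 4.182.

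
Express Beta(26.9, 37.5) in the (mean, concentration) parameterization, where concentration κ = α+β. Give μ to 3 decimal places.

κ = α+β = 26.9+37.5 = 64.4; μ = α/κ = 26.9/64.4 = 0.418.

μ = 0.418, κ = 64.4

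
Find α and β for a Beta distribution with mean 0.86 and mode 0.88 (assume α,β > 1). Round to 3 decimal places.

Let s = α+β. Mean gives α = μs = 0.86s; mode gives (α−1)/(s−2) = 0.88.
Substituting: 0.86s − 1 = 0.88(s−2) = 0.88s − 1.76, so -0.02s = -0.76 and s = 38.0000.
Then α = 0.86×38.0000 = 32.680 and β = s−α = 5.320.

α = 32.680, β = 5.320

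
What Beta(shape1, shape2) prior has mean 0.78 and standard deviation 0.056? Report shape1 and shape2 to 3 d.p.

shape1 = 41.901, shape2 = 11.818

Variance = 0.056² = 0.003136. The moment-matching identity shape1+shape2 = μ(1−μ)/Var − 1 gives
shape1+shape2 = 0.1716/0.003136 − 1 = 53.7194, so shape1 = μ·53.7194 = 41.901 and shape2 = (1−μ)·53.7194 = 11.818.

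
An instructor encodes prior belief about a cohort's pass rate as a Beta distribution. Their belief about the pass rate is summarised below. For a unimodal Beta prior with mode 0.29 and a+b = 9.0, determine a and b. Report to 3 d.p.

Since the density peak of Beta(a,b) is at (a−1)/(a+b−2),
a = 1 + 0.29(9.0−2) = 3.030 and b = 9.0 − 3.030 = 5.970.

a = 3.030, b = 5.970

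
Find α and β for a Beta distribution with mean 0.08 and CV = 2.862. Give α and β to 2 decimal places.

α = 0.03, β = 0.37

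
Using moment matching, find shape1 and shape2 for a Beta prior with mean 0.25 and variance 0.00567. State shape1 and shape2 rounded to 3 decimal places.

Let s = shape1+shape2. The Beta variance is μ(1−μ)/(s+1).
So s+1 = μ(1−μ)/σ² = (0.25×0.75)/0.00567 = 0.1875/0.00567 = 33.0688, giving s = 32.0688.
Then shape1 = μs = 0.25×32.0688 = 8.017 and shape2 = (1−μ)s = 0.75×32.0688 = 24.052.

shape1 = 8.017, shape2 = 24.052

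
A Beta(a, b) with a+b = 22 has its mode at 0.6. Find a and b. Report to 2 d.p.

a = 13.00, b = 9.00

Since the density peak of Beta(a,b) is at (a−1)/(a+b−2),
a = 1 + 0.6(22−2) = 13.00 and b = 22 − 13.00 = 9.00.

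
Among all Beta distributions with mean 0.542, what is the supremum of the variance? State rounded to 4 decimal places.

0.2482

Var = μ(1−μ)/(α+β+1), which approaches μ(1−μ) as α+β → 0.
So the supremum is μ(1−μ) = 0.542×0.458 = 0.2482.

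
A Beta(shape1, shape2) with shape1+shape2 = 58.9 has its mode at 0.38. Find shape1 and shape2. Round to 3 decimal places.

shape1 = 22.622, shape2 = 36.278

Mode = (shape1−1)/(κ−2) with κ = shape1+shape2, so shape1−1 = 0.38·56.9 = 21.622.
shape1 = 22.622; shape2 = κ − shape1 = 36.278.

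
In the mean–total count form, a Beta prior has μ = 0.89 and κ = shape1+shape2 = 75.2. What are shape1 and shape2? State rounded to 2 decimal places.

shape1 = μκ = 0.89×75.2 = 66.93 and shape2 = (1−μ)κ = 0.11×75.2 = 8.27.

shape1 = 66.93, shape2 = 8.27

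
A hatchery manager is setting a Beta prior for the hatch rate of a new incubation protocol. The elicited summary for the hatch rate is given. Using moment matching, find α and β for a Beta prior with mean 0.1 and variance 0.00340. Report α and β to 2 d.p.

α = 2.55, β = 22.92

Write ν = α+β; then α = μν and Var = μ(1−μ)/(ν+1).
ν = μ(1−μ)/Var − 1 = 0.09/0.00340 − 1 = 25.4706.
α = 0.1·25.4706 = 2.55, β = 0.9·25.4706 = 22.92.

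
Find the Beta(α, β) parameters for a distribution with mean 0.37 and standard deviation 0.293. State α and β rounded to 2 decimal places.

α = 0.63, β = 1.08

σ² = 0.293² = 0.085849.
With s = α+β, Var = μ(1−μ)/(s+1), so s+1 = (0.37×0.63)/0.085849 = 2.7152 and s = 1.7152.
α = μs = 0.63, β = (1−μ)s = 1.08.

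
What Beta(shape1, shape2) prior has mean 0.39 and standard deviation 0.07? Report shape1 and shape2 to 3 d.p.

shape1 = 18.545, shape2 = 29.006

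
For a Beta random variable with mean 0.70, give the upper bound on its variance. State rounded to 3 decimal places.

Var = μ(1−μ)/(α+β+1), which approaches μ(1−μ) as α+β → 0.
So the supremum is μ(1−μ) = 0.70×0.30 = 0.210.

0.210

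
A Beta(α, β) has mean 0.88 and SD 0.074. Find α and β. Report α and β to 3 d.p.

α = 16.090, β = 2.194

σ² = 0.074² = 0.005476.
With s = α+β, Var = μ(1−μ)/(s+1), so s+1 = (0.88×0.12)/0.005476 = 19.2841 and s = 18.2841.
α = μs = 16.090, β = (1−μ)s = 2.194.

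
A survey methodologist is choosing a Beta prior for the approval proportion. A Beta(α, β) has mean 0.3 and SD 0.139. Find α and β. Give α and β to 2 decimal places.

Variance = 0.139² = 0.019321. The moment-matching identity α+β = μ(1−μ)/Var − 1 gives
α+β = 0.21/0.019321 − 1 = 9.8690, so α = μ·9.8690 = 2.96 and β = (1−μ)·9.8690 = 6.91.

α = 2.96, β = 6.91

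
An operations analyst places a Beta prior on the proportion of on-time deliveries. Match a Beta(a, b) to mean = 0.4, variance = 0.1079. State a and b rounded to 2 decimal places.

Write ν = a+b; then a = μν and Var = μ(1−μ)/(ν+1).
ν = μ(1−μ)/Var − 1 = 0.24/0.1079 − 1 = 1.2243.
a = 0.4·1.2243 = 0.49, b = 0.6·1.2243 = 0.73.

a = 0.49, b = 0.73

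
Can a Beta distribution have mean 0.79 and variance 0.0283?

Yes

A Beta with mean μ has variance μ(1−μ)/(α+β+1) < μ(1−μ).
Here μ(1−μ) = 0.79×0.21 = 0.1659, and 0.0283 < 0.1659.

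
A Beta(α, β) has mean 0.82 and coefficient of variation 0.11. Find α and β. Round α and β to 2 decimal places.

α = 14.06, β = 3.09

Var = (CV·μ)² = (0.11×0.82)² = 0.008136.
α+β = μ(1−μ)/Var − 1 = 0.1476/0.008136 − 1 = 17.1415.
Thus α = 0.82·17.1415 = 14.06 and β = 0.18·17.1415 = 3.09.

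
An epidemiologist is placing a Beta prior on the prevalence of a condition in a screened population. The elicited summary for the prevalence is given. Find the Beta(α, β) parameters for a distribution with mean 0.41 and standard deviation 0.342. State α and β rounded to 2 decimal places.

Variance = 0.342² = 0.116964. The moment-matching identity α+β = μ(1−μ)/Var − 1 gives
α+β = 0.2419/0.116964 − 1 = 1.0682, so α = μ·1.0682 = 0.44 and β = (1−μ)·1.0682 = 0.63.

α = 0.44, β = 0.63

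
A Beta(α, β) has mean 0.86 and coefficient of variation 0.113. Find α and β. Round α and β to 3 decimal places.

α = 10.104, β = 1.645

Var = (CV·μ)² = (0.113×0.86)² = 0.009444.
α+β = μ(1−μ)/Var − 1 = 0.1204/0.009444 − 1 = 11.7489.
Thus α = 0.86·11.7489 = 10.104 and β = 0.14·11.7489 = 1.645.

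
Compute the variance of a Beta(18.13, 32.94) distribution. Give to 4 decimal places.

0.0044

α+β = 51.07 and αβ = 597.2022, so Var = αβ/[(α+β)²(α+β+1)] = 597.2022/135806.104943 = 0.0044.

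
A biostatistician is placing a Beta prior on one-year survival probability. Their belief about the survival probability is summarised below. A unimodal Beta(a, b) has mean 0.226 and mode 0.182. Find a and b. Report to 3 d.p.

Let s = a+b. Mean gives a = μs = 0.226s; mode gives (a−1)/(s−2) = 0.182.
Substituting: 0.226s − 1 = 0.182(s−2) = 0.182s − 0.364, so 0.044s = 0.636 and s = 14.4545.
Then a = 0.226×14.4545 = 3.267 and b = s−a = 11.188.

a = 3.267, b = 11.188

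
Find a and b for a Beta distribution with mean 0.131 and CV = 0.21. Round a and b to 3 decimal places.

a = 19.574, b = 129.847

Var = (CV·μ)² = (0.21×0.131)² = 0.000757.
a+b = μ(1−μ)/Var − 1 = 0.113839/0.000757 − 1 = 149.4215.
Thus a = 0.131·149.4215 = 19.574 and b = 0.869·149.4215 = 129.847.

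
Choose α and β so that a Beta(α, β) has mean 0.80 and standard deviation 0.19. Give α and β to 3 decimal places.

α = 2.746, β = 0.686

First σ² = 0.0361. Setting α = μn, β = (1−μ)n with n = α+β,
μ(1−μ)/(n+1) = 0.0361 ⇒ n+1 = 0.1600/0.0361 = 4.4321 ⇒ n = 3.4321.
Hence α = 0.80×3.4321 = 2.746, β = 0.20×3.4321 = 0.686.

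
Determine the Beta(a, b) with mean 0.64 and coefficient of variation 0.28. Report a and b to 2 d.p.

a = 3.95, b = 2.22

σ = CV·μ = 0.28×0.64 = 0.17920, so σ² = 0.032113.
s+1 = μ(1−μ)/σ² = 0.2304/0.032113 = 7.1747, so s = a+b = 6.1747.
a = μs = 3.95, b = (1−μ)s = 2.22.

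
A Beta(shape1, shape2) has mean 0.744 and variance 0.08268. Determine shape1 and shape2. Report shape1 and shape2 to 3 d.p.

shape1 = 0.970, shape2 = 0.334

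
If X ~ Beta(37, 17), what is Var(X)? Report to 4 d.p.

0.0039

μ = 37/54 = 0.685185; Var = μ(1−μ)/(α+β+1) = 0.2157064/55 = 0.0039.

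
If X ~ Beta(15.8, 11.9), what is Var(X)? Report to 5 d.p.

α+β = 27.7 and αβ = 188.02, so Var = αβ/[(α+β)²(α+β+1)] = 188.02/22021.223 = 0.00854.

0.00854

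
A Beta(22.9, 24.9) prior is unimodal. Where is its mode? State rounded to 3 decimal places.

0.478

The density x^(α−1)(1−x)^(β−1) is maximised at (α−1)/(α+β−2) = 21.9/45.8 = 0.478.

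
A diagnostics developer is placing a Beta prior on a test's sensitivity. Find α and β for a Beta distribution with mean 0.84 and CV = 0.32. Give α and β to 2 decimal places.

α = 0.72, β = 0.14

σ = CV·μ = 0.32×0.84 = 0.26880, so σ² = 0.072253.
s+1 = μ(1−μ)/σ² = 0.1344/0.072253 = 1.8601, so s = α+β = 0.8601.
α = μs = 0.72, β = (1−μ)s = 0.14.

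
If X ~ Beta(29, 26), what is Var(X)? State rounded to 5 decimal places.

0.00445

α+β = 55 and αβ = 754, so Var = αβ/[(α+β)²(α+β+1)] = 754/169400 = 0.00445.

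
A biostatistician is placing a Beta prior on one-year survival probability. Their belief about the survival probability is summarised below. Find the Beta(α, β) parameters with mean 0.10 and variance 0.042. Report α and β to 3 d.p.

α = 0.114, β = 1.029

Write ν = α+β; then α = μν and Var = μ(1−μ)/(ν+1).
ν = μ(1−μ)/Var − 1 = 0.0900/0.042 − 1 = 1.1429.
α = 0.10·1.1429 = 0.114, β = 0.90·1.1429 = 1.029.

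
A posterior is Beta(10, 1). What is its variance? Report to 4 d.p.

0.0069

Var = αβ/[(α+β)²(α+β+1)] = (10×1)/(11²×12) = 10/1452 = 0.0069.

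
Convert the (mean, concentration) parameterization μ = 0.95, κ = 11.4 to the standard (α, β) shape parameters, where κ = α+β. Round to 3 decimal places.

α = 10.830, β = 0.570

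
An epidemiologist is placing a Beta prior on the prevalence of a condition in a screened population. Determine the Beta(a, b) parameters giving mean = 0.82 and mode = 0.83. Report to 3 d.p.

With s = a+b: μ = a/s and mode = (a−1)/(s−2). Eliminating a = μs,
μs − 1 = m(s−2) ⇒ s(μ−m) = 1−2m ⇒ s = -0.66/-0.01 = 66.0000.
So a = μs = 54.120, b = (1−μ)s = 11.880.

a = 54.120, b = 11.880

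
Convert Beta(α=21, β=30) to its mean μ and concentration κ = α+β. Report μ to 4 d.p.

μ = 0.4118, κ = 51

κ = α+β = 21+30 = 51; μ = α/κ = 21/51 = 0.4118.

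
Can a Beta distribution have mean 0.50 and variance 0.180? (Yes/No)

Yes

A Beta with mean μ has variance μ(1−μ)/(α+β+1) < μ(1−μ).
Here μ(1−μ) = 0.50×0.50 = 0.2500, and 0.180 < 0.2500.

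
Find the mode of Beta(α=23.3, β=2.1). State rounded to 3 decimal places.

0.953

With α,β > 1, mode = (α−1)/(α+β−2) = 22.3/23.4 = 0.953.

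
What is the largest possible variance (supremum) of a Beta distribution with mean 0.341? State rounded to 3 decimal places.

0.225

Var = μ(1−μ)/(α+β+1), which approaches μ(1−μ) as α+β → 0.
So the supremum is μ(1−μ) = 0.341×0.659 = 0.225.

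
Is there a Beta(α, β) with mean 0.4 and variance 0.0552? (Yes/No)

The Beta variance bound is σ² < μ(1−μ).
Here μ(1−μ) = 0.4×0.6 = 0.24, and 0.0552 < 0.24.

Yes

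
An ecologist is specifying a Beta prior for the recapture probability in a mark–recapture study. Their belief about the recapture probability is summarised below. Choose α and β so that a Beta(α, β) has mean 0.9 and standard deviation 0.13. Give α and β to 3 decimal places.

First σ² = 0.0169. Setting α = μn, β = (1−μ)n with n = α+β,
μ(1−μ)/(n+1) = 0.0169 ⇒ n+1 = 0.09/0.0169 = 5.3254 ⇒ n = 4.3254.
Hence α = 0.9×4.3254 = 3.893, β = 0.1×4.3254 = 0.433.

α = 3.893, β = 0.433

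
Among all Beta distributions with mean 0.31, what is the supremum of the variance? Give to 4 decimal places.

For fixed mean μ the Beta variance is μ(1−μ)/(α+β+1), increasing as α+β decreases.
Its least upper bound (not attained) is μ(1−μ) = 0.31·0.69 = 0.2139.

0.2139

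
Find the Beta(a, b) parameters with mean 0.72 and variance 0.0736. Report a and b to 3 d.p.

a = 1.252, b = 0.487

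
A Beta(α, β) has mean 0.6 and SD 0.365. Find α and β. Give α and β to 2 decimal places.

α = 0.48, β = 0.32

Variance = 0.365² = 0.133225. The moment-matching identity α+β = μ(1−μ)/Var − 1 gives
α+β = 0.24/0.133225 − 1 = 0.8015, so α = μ·0.8015 = 0.48 and β = (1−μ)·0.8015 = 0.32.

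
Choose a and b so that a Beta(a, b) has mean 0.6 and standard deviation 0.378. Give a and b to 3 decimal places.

Variance = 0.378² = 0.142884. The moment-matching identity a+b = μ(1−μ)/Var − 1 gives
a+b = 0.24/0.142884 − 1 = 0.6797, so a = μ·0.6797 = 0.408 and b = (1−μ)·0.6797 = 0.272.

a = 0.408, b = 0.272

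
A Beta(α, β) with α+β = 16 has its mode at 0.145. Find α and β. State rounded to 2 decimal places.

Mode = (α−1)/(κ−2) with κ = α+β, so α−1 = 0.145·14 = 2.03.
α = 3.03; β = κ − α = 12.97.

α = 3.03, β = 12.97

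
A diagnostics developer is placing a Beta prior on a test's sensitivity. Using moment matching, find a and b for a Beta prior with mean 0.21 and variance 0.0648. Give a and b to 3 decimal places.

a = 0.328, b = 1.233

Let s = a+b. The Beta variance is μ(1−μ)/(s+1).
So s+1 = μ(1−μ)/σ² = (0.21×0.79)/0.0648 = 0.1659/0.0648 = 2.5602, giving s = 1.5602.
Then a = μs = 0.21×1.5602 = 0.328 and b = (1−μ)s = 0.79×1.5602 = 1.233.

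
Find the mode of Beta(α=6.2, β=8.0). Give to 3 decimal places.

0.426

The density x^(α−1)(1−x)^(β−1) is maximised at (α−1)/(α+β−2) = 5.2/12.2 = 0.426.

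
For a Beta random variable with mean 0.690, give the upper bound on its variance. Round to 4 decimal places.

0.2139

For fixed mean μ the Beta variance is μ(1−μ)/(α+β+1), increasing as α+β decreases.
Its least upper bound (not attained) is μ(1−μ) = 0.690·0.310 = 0.2139.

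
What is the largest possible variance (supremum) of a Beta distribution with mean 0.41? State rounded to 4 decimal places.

Var = μ(1−μ)/(α+β+1), which approaches μ(1−μ) as α+β → 0.
So the supremum is μ(1−μ) = 0.41×0.59 = 0.2419.

0.2419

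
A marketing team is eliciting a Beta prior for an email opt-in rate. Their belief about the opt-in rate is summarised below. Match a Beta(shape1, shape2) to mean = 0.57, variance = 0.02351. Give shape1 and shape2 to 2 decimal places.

Let s = shape1+shape2. The Beta variance is μ(1−μ)/(s+1).
So s+1 = μ(1−μ)/σ² = (0.57×0.43)/0.02351 = 0.2451/0.02351 = 10.4254, giving s = 9.4254.
Then shape1 = μs = 0.57×9.4254 = 5.37 and shape2 = (1−μ)s = 0.43×9.4254 = 4.05.

shape1 = 5.37, shape2 = 4.05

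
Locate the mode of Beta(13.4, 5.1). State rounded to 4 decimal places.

The density x^(α−1)(1−x)^(β−1) is maximised at (α−1)/(α+β−2) = 12.4/16.5 = 0.7515.

0.7515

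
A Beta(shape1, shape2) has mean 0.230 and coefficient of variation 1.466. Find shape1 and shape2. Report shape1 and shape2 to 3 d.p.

σ = CV·μ = 1.466×0.230 = 0.33718, so σ² = 0.113690.
s+1 = μ(1−μ)/σ² = 0.177100/0.113690 = 1.5577, so s = shape1+shape2 = 0.5577.
shape1 = μs = 0.128, shape2 = (1−μ)s = 0.429.

shape1 = 0.128, shape2 = 0.429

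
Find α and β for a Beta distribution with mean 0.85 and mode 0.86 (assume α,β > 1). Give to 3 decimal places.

With s = α+β: μ = α/s and mode = (α−1)/(s−2). Eliminating α = μs,
μs − 1 = m(s−2) ⇒ s(μ−m) = 1−2m ⇒ s = -0.72/-0.01 = 72.0000.
So α = μs = 61.200, β = (1−μ)s = 10.800.

α = 61.200, β = 10.800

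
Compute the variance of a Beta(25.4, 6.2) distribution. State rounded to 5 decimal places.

α+β = 31.6 and αβ = 157.48, so Var = αβ/[(α+β)²(α+β+1)] = 157.48/32553.056 = 0.00484.

0.00484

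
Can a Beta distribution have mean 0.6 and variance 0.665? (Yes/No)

No

For any Beta, Var(X) < E[X]·(1−E[X]).
Here μ(1−μ) = 0.6×0.4 = 0.24, and 0.665 ≥ 0.24.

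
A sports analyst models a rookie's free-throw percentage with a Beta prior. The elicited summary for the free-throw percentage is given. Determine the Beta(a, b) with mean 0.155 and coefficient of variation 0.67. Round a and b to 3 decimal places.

a = 1.727, b = 9.417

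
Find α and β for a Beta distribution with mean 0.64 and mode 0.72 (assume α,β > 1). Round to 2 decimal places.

Let s = α+β. Mean gives α = μs = 0.64s; mode gives (α−1)/(s−2) = 0.72.
Substituting: 0.64s − 1 = 0.72(s−2) = 0.72s − 1.44, so -0.08s = -0.44 and s = 5.5000.
Then α = 0.64×5.5000 = 3.52 and β = s−α = 1.98.

α = 3.52, β = 1.98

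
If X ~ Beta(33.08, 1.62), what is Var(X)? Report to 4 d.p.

μ = 33.08/34.70 = 0.953314; Var = μ(1−μ)/(α+β+1) = 0.0445063/35.70 = 0.0012.

0.0012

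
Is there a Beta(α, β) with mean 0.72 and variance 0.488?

No

The Beta variance bound is σ² < μ(1−μ).
Here μ(1−μ) = 0.72×0.28 = 0.2016, and 0.488 ≥ 0.2016.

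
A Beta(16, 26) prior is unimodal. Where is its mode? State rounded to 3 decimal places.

0.375

The density x^(α−1)(1−x)^(β−1) is maximised at (α−1)/(α+β−2) = 15/40 = 0.375.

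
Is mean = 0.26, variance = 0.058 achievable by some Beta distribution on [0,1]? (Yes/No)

Yes

A Beta with mean μ has variance μ(1−μ)/(α+β+1) < μ(1−μ).
Here μ(1−μ) = 0.26×0.74 = 0.1924, and 0.058 < 0.1924.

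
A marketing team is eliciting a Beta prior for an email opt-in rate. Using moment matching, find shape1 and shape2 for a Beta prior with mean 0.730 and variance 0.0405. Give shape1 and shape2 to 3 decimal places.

shape1 = 2.823, shape2 = 1.044

Let s = shape1+shape2. The Beta variance is μ(1−μ)/(s+1).
So s+1 = μ(1−μ)/σ² = (0.730×0.270)/0.0405 = 0.197100/0.0405 = 4.8667, giving s = 3.8667.
Then shape1 = μs = 0.730×3.8667 = 2.823 and shape2 = (1−μ)s = 0.270×3.8667 = 1.044.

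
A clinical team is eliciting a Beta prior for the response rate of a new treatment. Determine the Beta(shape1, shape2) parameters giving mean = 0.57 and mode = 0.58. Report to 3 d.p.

With s = shape1+shape2: μ = shape1/s and mode = (shape1−1)/(s−2). Eliminating shape1 = μs,
μs − 1 = m(s−2) ⇒ s(μ−m) = 1−2m ⇒ s = -0.16/-0.01 = 16.0000.
So shape1 = μs = 9.120, shape2 = (1−μ)s = 6.880.

shape1 = 9.120, shape2 = 6.880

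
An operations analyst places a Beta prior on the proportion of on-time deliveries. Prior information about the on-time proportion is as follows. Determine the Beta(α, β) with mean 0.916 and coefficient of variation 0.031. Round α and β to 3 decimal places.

σ = CV·μ = 0.031×0.916 = 0.02840, so σ² = 0.000806.
s+1 = μ(1−μ)/σ² = 0.076944/0.000806 = 95.4246, so s = α+β = 94.4246.
α = μs = 86.493, β = (1−μ)s = 7.932.

α = 86.493, β = 7.932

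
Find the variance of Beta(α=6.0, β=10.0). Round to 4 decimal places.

α+β = 16.0 and αβ = 60.00, so Var = αβ/[(α+β)²(α+β+1)] = 60.00/4352.000 = 0.0138.

0.0138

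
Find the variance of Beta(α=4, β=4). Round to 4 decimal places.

0.0278

Var = αβ/[(α+β)²(α+β+1)] = (4×4)/(8²×9) = 16/576 = 0.0278.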